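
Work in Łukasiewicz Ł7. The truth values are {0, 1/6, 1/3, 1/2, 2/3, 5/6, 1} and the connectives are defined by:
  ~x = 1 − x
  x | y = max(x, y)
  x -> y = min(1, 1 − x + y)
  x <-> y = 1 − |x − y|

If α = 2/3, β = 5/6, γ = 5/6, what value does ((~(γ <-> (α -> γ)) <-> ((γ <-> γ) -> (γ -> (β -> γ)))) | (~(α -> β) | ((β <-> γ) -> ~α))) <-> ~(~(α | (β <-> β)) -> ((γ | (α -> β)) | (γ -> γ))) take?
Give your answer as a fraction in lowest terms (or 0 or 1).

α -> γ = 2/3 -> 5/6 = 1
γ <-> (α -> γ) = 5/6 <-> 1 = 5/6
~(γ <-> (α -> γ)) = ~5/6 = 1/6
γ <-> γ = 5/6 <-> 5/6 = 1
β -> γ = 5/6 -> 5/6 = 1
γ -> (β -> γ) = 5/6 -> 1 = 1
(γ <-> γ) -> (γ -> (β -> γ)) = 1 -> 1 = 1
~(γ <-> (α -> γ)) <-> ((γ <-> γ) -> (γ -> (β -> γ))) = 1/6 <-> 1 = 1/6
α -> β = 2/3 -> 5/6 = 1
~(α -> β) = ~1 = 0
β <-> γ = 5/6 <-> 5/6 = 1
~α = ~2/3 = 1/3
(β <-> γ) -> ~α = 1 -> 1/3 = 1/3
~(α -> β) | ((β <-> γ) -> ~α) = 0 | 1/3 = 1/3
(~(γ <-> (α -> γ)) <-> ((γ <-> γ) -> (γ -> (β -> γ)))) | (~(α -> β) | ((β <-> γ) -> ~α)) = 1/6 | 1/3 = 1/3
β <-> β = 5/6 <-> 5/6 = 1
α | (β <-> β) = 2/3 | 1 = 1
~(α | (β <-> β)) = ~1 = 0
α -> β = 2/3 -> 5/6 = 1
γ | (α -> β) = 5/6 | 1 = 1
γ -> γ = 5/6 -> 5/6 = 1
(γ | (α -> β)) | (γ -> γ) = 1 | 1 = 1
~(α | (β <-> β)) -> ((γ | (α -> β)) | (γ -> γ)) = 0 -> 1 = 1
~(~(α | (β <-> β)) -> ((γ | (α -> β)) | (γ -> γ))) = ~1 = 0
((~(γ <-> (α -> γ)) <-> ((γ <-> γ) -> (γ -> (β -> γ)))) | (~(α -> β) | ((β <-> γ) -> ~α))) <-> ~(~(α | (β <-> β)) -> ((γ | (α -> β)) | (γ -> γ))) = 1/3 <-> 0 = 2/3

2/3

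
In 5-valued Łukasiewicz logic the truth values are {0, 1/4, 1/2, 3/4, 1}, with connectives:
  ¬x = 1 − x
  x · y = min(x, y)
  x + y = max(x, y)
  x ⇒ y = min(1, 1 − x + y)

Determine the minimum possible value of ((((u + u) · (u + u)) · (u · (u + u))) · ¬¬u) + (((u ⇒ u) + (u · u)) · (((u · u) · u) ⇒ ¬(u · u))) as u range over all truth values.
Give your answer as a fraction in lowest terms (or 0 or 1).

3/4

Take u = 3/4:
u + u = 3/4 + 3/4 = 3/4
u + u = 3/4 + 3/4 = 3/4
(u + u) · (u + u) = 3/4 · 3/4 = 3/4
u + u = 3/4 + 3/4 = 3/4
u · (u + u) = 3/4 · 3/4 = 3/4
((u + u) · (u + u)) · (u · (u + u)) = 3/4 · 3/4 = 3/4
¬u = ¬3/4 = 1/4
¬¬u = ¬1/4 = 3/4
(((u + u) · (u + u)) · (u · (u + u))) · ¬¬u = 3/4 · 3/4 = 3/4
u ⇒ u = 3/4 ⇒ 3/4 = 1
u · u = 3/4 · 3/4 = 3/4
(u ⇒ u) + (u · u) = 1 + 3/4 = 1
u · u = 3/4 · 3/4 = 3/4
(u · u) · u = 3/4 · 3/4 = 3/4
u · u = 3/4 · 3/4 = 3/4
¬(u · u) = ¬3/4 = 1/4
((u · u) · u) ⇒ ¬(u · u) = 3/4 ⇒ 1/4 = 1/2
((u ⇒ u) + (u · u)) · (((u · u) · u) ⇒ ¬(u · u)) = 1 · 1/2 = 1/2
((((u + u) · (u + u)) · (u · (u + u))) · ¬¬u) + (((u ⇒ u) + (u · u)) · (((u · u) · u) ⇒ ¬(u · u))) = 3/4 + 1/2 = 3/4
No assignment yields a value below 3/4, so this is the minimum.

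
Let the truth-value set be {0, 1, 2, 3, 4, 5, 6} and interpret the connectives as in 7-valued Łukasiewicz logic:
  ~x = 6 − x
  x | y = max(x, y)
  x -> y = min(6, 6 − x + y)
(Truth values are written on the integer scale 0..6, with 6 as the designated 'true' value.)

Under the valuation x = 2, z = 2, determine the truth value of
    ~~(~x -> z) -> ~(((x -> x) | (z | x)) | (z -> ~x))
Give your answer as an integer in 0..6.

~x = ~2 = 4
~x -> z = 4 -> 2 = 4
~(~x -> z) = ~4 = 2
~~(~x -> z) = ~2 = 4
x -> x = 2 -> 2 = 6
z | x = 2 | 2 = 2
(x -> x) | (z | x) = 6 | 2 = 6
~x = ~2 = 4
z -> ~x = 2 -> 4 = 6
((x -> x) | (z | x)) | (z -> ~x) = 6 | 6 = 6
~(((x -> x) | (z | x)) | (z -> ~x)) = ~6 = 0
~~(~x -> z) -> ~(((x -> x) | (z | x)) | (z -> ~x)) = 4 -> 0 = 2

2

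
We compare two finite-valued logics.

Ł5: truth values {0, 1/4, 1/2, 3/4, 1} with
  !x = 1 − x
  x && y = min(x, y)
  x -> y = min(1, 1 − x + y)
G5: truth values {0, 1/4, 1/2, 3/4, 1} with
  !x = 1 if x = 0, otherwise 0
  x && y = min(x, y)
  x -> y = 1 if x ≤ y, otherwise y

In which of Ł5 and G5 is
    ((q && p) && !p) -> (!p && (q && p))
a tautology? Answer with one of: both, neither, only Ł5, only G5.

both

In Ł5: every assignment gives 1 — tautology.
In G5: every assignment gives 1 — tautology.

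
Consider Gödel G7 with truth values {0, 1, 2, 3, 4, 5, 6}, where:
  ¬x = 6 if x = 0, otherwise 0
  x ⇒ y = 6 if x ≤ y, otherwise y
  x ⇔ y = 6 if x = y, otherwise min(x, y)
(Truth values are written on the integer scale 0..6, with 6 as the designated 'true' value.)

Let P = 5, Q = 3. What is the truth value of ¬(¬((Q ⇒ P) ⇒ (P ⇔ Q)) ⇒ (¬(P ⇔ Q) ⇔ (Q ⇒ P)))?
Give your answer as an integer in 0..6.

Q ⇒ P = 3 ⇒ 5 = 6
P ⇔ Q = 5 ⇔ 3 = 3
(Q ⇒ P) ⇒ (P ⇔ Q) = 6 ⇒ 3 = 3
¬((Q ⇒ P) ⇒ (P ⇔ Q)) = ¬3 = 0
P ⇔ Q = 5 ⇔ 3 = 3
¬(P ⇔ Q) = ¬3 = 0
Q ⇒ P = 3 ⇒ 5 = 6
¬(P ⇔ Q) ⇔ (Q ⇒ P) = 0 ⇔ 6 = 0
¬((Q ⇒ P) ⇒ (P ⇔ Q)) ⇒ (¬(P ⇔ Q) ⇔ (Q ⇒ P)) = 0 ⇒ 0 = 6
¬(¬((Q ⇒ P) ⇒ (P ⇔ Q)) ⇒ (¬(P ⇔ Q) ⇔ (Q ⇒ P))) = ¬6 = 0

0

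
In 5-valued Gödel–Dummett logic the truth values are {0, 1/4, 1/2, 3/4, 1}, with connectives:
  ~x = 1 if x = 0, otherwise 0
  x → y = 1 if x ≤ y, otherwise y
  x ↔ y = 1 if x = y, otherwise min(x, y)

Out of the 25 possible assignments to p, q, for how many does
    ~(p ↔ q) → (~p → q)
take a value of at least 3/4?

value 1: 22 assignments (counts)
value 3/4: 1 assignment (counts)
value 1/2: 1 assignment
value 1/4: 1 assignment
So 23 of the 25 assignments meet the threshold.

23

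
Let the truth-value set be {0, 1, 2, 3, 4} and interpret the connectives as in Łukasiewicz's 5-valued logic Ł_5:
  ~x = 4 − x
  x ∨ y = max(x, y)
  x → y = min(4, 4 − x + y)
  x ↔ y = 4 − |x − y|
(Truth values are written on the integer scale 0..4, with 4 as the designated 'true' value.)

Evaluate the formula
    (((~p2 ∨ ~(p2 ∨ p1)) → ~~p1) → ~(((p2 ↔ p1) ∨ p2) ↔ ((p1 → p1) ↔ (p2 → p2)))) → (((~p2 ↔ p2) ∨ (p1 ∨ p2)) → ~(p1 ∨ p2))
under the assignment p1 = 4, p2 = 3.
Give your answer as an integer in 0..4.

~p2 = ~3 = 1
p2 ∨ p1 = 3 ∨ 4 = 4
~(p2 ∨ p1) = ~4 = 0
~p2 ∨ ~(p2 ∨ p1) = 1 ∨ 0 = 1
~p1 = ~4 = 0
~~p1 = ~0 = 4
(~p2 ∨ ~(p2 ∨ p1)) → ~~p1 = 1 → 4 = 4
p2 ↔ p1 = 3 ↔ 4 = 3
(p2 ↔ p1) ∨ p2 = 3 ∨ 3 = 3
p1 → p1 = 4 → 4 = 4
p2 → p2 = 3 → 3 = 4
(p1 → p1) ↔ (p2 → p2) = 4 ↔ 4 = 4
((p2 ↔ p1) ∨ p2) ↔ ((p1 → p1) ↔ (p2 → p2)) = 3 ↔ 4 = 3
~(((p2 ↔ p1) ∨ p2) ↔ ((p1 → p1) ↔ (p2 → p2))) = ~3 = 1
((~p2 ∨ ~(p2 ∨ p1)) → ~~p1) → ~(((p2 ↔ p1) ∨ p2) ↔ ((p1 → p1) ↔ (p2 → p2))) = 4 → 1 = 1
~p2 = ~3 = 1
~p2 ↔ p2 = 1 ↔ 3 = 2
p1 ∨ p2 = 4 ∨ 3 = 4
(~p2 ↔ p2) ∨ (p1 ∨ p2) = 2 ∨ 4 = 4
p1 ∨ p2 = 4 ∨ 3 = 4
~(p1 ∨ p2) = ~4 = 0
((~p2 ↔ p2) ∨ (p1 ∨ p2)) → ~(p1 ∨ p2) = 4 → 0 = 0
(((~p2 ∨ ~(p2 ∨ p1)) → ~~p1) → ~(((p2 ↔ p1) ∨ p2) ↔ ((p1 → p1) ↔ (p2 → p2)))) → (((~p2 ↔ p2) ∨ (p1 ∨ p2)) → ~(p1 ∨ p2)) = 1 → 0 = 3

3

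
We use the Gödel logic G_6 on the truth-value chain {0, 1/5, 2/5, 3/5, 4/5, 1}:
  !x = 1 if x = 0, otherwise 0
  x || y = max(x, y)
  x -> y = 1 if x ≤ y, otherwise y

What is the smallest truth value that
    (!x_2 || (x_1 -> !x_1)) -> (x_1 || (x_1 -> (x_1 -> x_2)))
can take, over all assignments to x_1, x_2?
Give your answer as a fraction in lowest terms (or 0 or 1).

1/5

Take x_1 = 1/5, x_2 = 0:
!x_2 = !0 = 1
!x_1 = !1/5 = 0
x_1 -> !x_1 = 1/5 -> 0 = 0
!x_2 || (x_1 -> !x_1) = 1 || 0 = 1
x_1 -> x_2 = 1/5 -> 0 = 0
x_1 -> (x_1 -> x_2) = 1/5 -> 0 = 0
x_1 || (x_1 -> (x_1 -> x_2)) = 1/5 || 0 = 1/5
(!x_2 || (x_1 -> !x_1)) -> (x_1 || (x_1 -> (x_1 -> x_2))) = 1 -> 1/5 = 1/5
No assignment yields a value below 1/5, so this is the minimum.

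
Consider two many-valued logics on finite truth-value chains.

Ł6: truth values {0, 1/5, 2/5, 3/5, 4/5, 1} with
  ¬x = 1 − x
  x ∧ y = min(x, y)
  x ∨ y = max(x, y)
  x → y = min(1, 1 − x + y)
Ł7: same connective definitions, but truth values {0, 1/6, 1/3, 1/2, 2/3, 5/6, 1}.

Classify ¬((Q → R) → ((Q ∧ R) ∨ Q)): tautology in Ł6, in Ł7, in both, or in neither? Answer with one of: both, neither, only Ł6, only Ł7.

neither

In Ł6: at Q = 1/5, R = 0 the value is 3/5 — not a tautology.
In Ł7: at Q = 1/6, R = 0 the value is 2/3 — not a tautology.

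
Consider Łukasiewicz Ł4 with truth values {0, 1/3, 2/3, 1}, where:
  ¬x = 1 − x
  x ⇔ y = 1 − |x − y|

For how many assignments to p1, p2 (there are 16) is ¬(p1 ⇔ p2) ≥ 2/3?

p1 = 0, p2 = 0 ↦ 0  <
p1 = 0, p2 = 1/3 ↦ 1/3  <
p1 = 0, p2 = 2/3 ↦ 2/3  ≥
p1 = 0, p2 = 1 ↦ 1  ≥
p1 = 1/3, p2 = 0 ↦ 1/3  <
p1 = 1/3, p2 = 1/3 ↦ 0  <
p1 = 1/3, p2 = 2/3 ↦ 1/3  <
p1 = 1/3, p2 = 1 ↦ 2/3  ≥
p1 = 2/3, p2 = 0 ↦ 2/3  ≥
p1 = 2/3, p2 = 1/3 ↦ 1/3  <
p1 = 2/3, p2 = 2/3 ↦ 0  <
p1 = 2/3, p2 = 1 ↦ 1/3  <
p1 = 1, p2 = 0 ↦ 1  ≥
p1 = 1, p2 = 1/3 ↦ 2/3  ≥
p1 = 1, p2 = 2/3 ↦ 1/3  <
p1 = 1, p2 = 1 ↦ 0  <
So 6 of the 16 assignments meet the threshold.

6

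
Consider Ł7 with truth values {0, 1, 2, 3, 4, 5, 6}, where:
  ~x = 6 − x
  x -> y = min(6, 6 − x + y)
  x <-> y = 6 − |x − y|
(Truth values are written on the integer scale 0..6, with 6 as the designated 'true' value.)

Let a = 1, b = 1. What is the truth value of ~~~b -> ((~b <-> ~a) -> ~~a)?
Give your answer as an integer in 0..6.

2

~b = ~1 = 5
~~b = ~5 = 1
~~~b = ~1 = 5
~b = ~1 = 5
~a = ~1 = 5
~b <-> ~a = 5 <-> 5 = 6
~a = ~1 = 5
~~a = ~5 = 1
(~b <-> ~a) -> ~~a = 6 -> 1 = 1
~~~b -> ((~b <-> ~a) -> ~~a) = 5 -> 1 = 2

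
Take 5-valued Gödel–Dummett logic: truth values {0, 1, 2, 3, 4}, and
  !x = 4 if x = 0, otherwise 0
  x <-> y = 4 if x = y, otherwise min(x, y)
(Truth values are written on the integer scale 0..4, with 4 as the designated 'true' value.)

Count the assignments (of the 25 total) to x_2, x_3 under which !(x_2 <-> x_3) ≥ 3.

value 4: 8 assignments (counts)
value 0: 17 assignments
So 8 of the 25 assignments meet the threshold.

8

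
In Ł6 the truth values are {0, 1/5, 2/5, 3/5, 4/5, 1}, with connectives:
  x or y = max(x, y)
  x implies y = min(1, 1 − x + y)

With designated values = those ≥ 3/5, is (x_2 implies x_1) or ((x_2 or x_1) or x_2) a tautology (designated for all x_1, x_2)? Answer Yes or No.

Yes

At x_1 = 2/5, x_2 = 3/5, for instance:
x_2 implies x_1 = 3/5 implies 2/5 = 4/5
x_2 or x_1 = 3/5 or 2/5 = 3/5
(x_2 or x_1) or x_2 = 3/5 or 3/5 = 3/5
(x_2 implies x_1) or ((x_2 or x_1) or x_2) = 4/5 or 3/5 = 4/5
and checking the remaining 35 assignments likewise gives ≥ 3/5 in every case.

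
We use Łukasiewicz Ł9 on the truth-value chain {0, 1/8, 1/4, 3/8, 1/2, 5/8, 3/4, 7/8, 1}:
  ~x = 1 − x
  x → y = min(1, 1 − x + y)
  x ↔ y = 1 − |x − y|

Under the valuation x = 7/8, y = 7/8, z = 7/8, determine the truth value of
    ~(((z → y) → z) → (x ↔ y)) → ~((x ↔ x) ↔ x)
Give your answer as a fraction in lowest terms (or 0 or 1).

z → y = 7/8 → 7/8 = 1
(z → y) → z = 1 → 7/8 = 7/8
x ↔ y = 7/8 ↔ 7/8 = 1
((z → y) → z) → (x ↔ y) = 7/8 → 1 = 1
~(((z → y) → z) → (x ↔ y)) = ~1 = 0
x ↔ x = 7/8 ↔ 7/8 = 1
(x ↔ x) ↔ x = 1 ↔ 7/8 = 7/8
~((x ↔ x) ↔ x) = ~7/8 = 1/8
~(((z → y) → z) → (x ↔ y)) → ~((x ↔ x) ↔ x) = 0 → 1/8 = 1

1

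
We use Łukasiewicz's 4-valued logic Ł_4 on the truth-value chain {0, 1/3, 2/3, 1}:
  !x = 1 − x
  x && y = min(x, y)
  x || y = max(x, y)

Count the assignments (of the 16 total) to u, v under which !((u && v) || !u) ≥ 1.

u = 0, v = 0 ↦ 0  <
u = 0, v = 1/3 ↦ 0  <
u = 0, v = 2/3 ↦ 0  <
u = 0, v = 1 ↦ 0  <
u = 1/3, v = 0 ↦ 1/3  <
u = 1/3, v = 1/3 ↦ 1/3  <
u = 1/3, v = 2/3 ↦ 1/3  <
u = 1/3, v = 1 ↦ 1/3  <
u = 2/3, v = 0 ↦ 2/3  <
u = 2/3, v = 1/3 ↦ 2/3  <
u = 2/3, v = 2/3 ↦ 1/3  <
u = 2/3, v = 1 ↦ 1/3  <
u = 1, v = 0 ↦ 1  ≥
u = 1, v = 1/3 ↦ 2/3  <
u = 1, v = 2/3 ↦ 1/3  <
u = 1, v = 1 ↦ 0  <
So 1 of the 16 assignments meets the threshold.

1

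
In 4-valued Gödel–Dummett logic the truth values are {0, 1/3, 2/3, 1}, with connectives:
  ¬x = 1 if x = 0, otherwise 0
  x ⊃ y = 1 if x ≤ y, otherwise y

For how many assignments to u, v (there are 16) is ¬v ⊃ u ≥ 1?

u = 0, v = 0 ↦ 0  <
u = 0, v = 1/3 ↦ 1  ≥
u = 0, v = 2/3 ↦ 1  ≥
u = 0, v = 1 ↦ 1  ≥
u = 1/3, v = 0 ↦ 1/3  <
u = 1/3, v = 1/3 ↦ 1  ≥
u = 1/3, v = 2/3 ↦ 1  ≥
u = 1/3, v = 1 ↦ 1  ≥
u = 2/3, v = 0 ↦ 2/3  <
u = 2/3, v = 1/3 ↦ 1  ≥
u = 2/3, v = 2/3 ↦ 1  ≥
u = 2/3, v = 1 ↦ 1  ≥
u = 1, v = 0 ↦ 1  ≥
u = 1, v = 1/3 ↦ 1  ≥
u = 1, v = 2/3 ↦ 1  ≥
u = 1, v = 1 ↦ 1  ≥
So 13 of the 16 assignments meet the threshold.

13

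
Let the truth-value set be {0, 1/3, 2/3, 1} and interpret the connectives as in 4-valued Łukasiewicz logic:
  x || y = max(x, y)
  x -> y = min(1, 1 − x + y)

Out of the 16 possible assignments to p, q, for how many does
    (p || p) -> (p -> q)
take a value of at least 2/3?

p = 0, q = 0 ↦ 1  ≥
p = 0, q = 1/3 ↦ 1  ≥
p = 0, q = 2/3 ↦ 1  ≥
p = 0, q = 1 ↦ 1  ≥
p = 1/3, q = 0 ↦ 1  ≥
p = 1/3, q = 1/3 ↦ 1  ≥
p = 1/3, q = 2/3 ↦ 1  ≥
p = 1/3, q = 1 ↦ 1  ≥
p = 2/3, q = 0 ↦ 2/3  ≥
p = 2/3, q = 1/3 ↦ 1  ≥
p = 2/3, q = 2/3 ↦ 1  ≥
p = 2/3, q = 1 ↦ 1  ≥
p = 1, q = 0 ↦ 0  <
p = 1, q = 1/3 ↦ 1/3  <
p = 1, q = 2/3 ↦ 2/3  ≥
p = 1, q = 1 ↦ 1  ≥
So 14 of the 16 assignments meet the threshold.

14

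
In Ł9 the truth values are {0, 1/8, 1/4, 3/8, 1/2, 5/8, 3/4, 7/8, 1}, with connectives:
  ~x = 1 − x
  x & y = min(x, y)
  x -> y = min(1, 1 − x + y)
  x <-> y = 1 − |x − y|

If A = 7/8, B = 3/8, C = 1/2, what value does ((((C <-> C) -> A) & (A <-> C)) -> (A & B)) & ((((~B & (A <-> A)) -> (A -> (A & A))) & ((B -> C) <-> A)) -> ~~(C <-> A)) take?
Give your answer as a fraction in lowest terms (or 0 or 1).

3/4

C <-> C = 1/2 <-> 1/2 = 1
(C <-> C) -> A = 1 -> 7/8 = 7/8
A <-> C = 7/8 <-> 1/2 = 5/8
((C <-> C) -> A) & (A <-> C) = 7/8 & 5/8 = 5/8
A & B = 7/8 & 3/8 = 3/8
(((C <-> C) -> A) & (A <-> C)) -> (A & B) = 5/8 -> 3/8 = 3/4
~B = ~3/8 = 5/8
A <-> A = 7/8 <-> 7/8 = 1
~B & (A <-> A) = 5/8 & 1 = 5/8
A & A = 7/8 & 7/8 = 7/8
A -> (A & A) = 7/8 -> 7/8 = 1
(~B & (A <-> A)) -> (A -> (A & A)) = 5/8 -> 1 = 1
B -> C = 3/8 -> 1/2 = 1
(B -> C) <-> A = 1 <-> 7/8 = 7/8
((~B & (A <-> A)) -> (A -> (A & A))) & ((B -> C) <-> A) = 1 & 7/8 = 7/8
C <-> A = 1/2 <-> 7/8 = 5/8
~(C <-> A) = ~5/8 = 3/8
~~(C <-> A) = ~3/8 = 5/8
(((~B & (A <-> A)) -> (A -> (A & A))) & ((B -> C) <-> A)) -> ~~(C <-> A) = 7/8 -> 5/8 = 3/4
((((C <-> C) -> A) & (A <-> C)) -> (A & B)) & ((((~B & (A <-> A)) -> (A -> (A & A))) & ((B -> C) <-> A)) -> ~~(C <-> A)) = 3/4 & 3/4 = 3/4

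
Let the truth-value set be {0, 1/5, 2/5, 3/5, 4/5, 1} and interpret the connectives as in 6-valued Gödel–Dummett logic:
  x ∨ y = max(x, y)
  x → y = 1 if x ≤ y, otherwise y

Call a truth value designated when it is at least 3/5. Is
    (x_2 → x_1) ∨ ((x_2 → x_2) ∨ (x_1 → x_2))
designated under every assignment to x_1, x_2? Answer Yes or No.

Yes

At x_1 = 0, x_2 = 1/5, for instance:
x_2 → x_1 = 1/5 → 0 = 0
x_2 → x_2 = 1/5 → 1/5 = 1
x_1 → x_2 = 0 → 1/5 = 1
(x_2 → x_2) ∨ (x_1 → x_2) = 1 ∨ 1 = 1
(x_2 → x_1) ∨ ((x_2 → x_2) ∨ (x_1 → x_2)) = 0 ∨ 1 = 1
and checking the remaining 35 assignments likewise gives ≥ 3/5 in every case.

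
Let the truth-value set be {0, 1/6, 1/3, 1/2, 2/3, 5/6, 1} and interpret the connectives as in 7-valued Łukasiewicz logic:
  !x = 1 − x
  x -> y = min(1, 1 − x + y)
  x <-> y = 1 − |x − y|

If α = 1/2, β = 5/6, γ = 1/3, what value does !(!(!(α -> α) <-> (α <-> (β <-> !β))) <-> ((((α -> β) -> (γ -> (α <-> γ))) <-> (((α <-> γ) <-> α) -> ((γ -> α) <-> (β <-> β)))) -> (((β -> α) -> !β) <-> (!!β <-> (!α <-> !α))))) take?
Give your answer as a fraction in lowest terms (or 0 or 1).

α -> α = 1/2 -> 1/2 = 1
!(α -> α) = !1 = 0
!β = !5/6 = 1/6
β <-> !β = 5/6 <-> 1/6 = 1/3
α <-> (β <-> !β) = 1/2 <-> 1/3 = 5/6
!(α -> α) <-> (α <-> (β <-> !β)) = 0 <-> 5/6 = 1/6
!(!(α -> α) <-> (α <-> (β <-> !β))) = !1/6 = 5/6
α -> β = 1/2 -> 5/6 = 1
α <-> γ = 1/2 <-> 1/3 = 5/6
γ -> (α <-> γ) = 1/3 -> 5/6 = 1
(α -> β) -> (γ -> (α <-> γ)) = 1 -> 1 = 1
α <-> γ = 1/2 <-> 1/3 = 5/6
(α <-> γ) <-> α = 5/6 <-> 1/2 = 2/3
γ -> α = 1/3 -> 1/2 = 1
β <-> β = 5/6 <-> 5/6 = 1
(γ -> α) <-> (β <-> β) = 1 <-> 1 = 1
((α <-> γ) <-> α) -> ((γ -> α) <-> (β <-> β)) = 2/3 -> 1 = 1
((α -> β) -> (γ -> (α <-> γ))) <-> (((α <-> γ) <-> α) -> ((γ -> α) <-> (β <-> β))) = 1 <-> 1 = 1
β -> α = 5/6 -> 1/2 = 2/3
!β = !5/6 = 1/6
(β -> α) -> !β = 2/3 -> 1/6 = 1/2
!β = !5/6 = 1/6
!!β = !1/6 = 5/6
!α = !1/2 = 1/2
!α = !1/2 = 1/2
!α <-> !α = 1/2 <-> 1/2 = 1
!!β <-> (!α <-> !α) = 5/6 <-> 1 = 5/6
((β -> α) -> !β) <-> (!!β <-> (!α <-> !α)) = 1/2 <-> 5/6 = 2/3
(((α -> β) -> (γ -> (α <-> γ))) <-> (((α <-> γ) <-> α) -> ((γ -> α) <-> (β <-> β)))) -> (((β -> α) -> !β) <-> (!!β <-> (!α <-> !α))) = 1 -> 2/3 = 2/3
!(!(α -> α) <-> (α <-> (β <-> !β))) <-> ((((α -> β) -> (γ -> (α <-> γ))) <-> (((α <-> γ) <-> α) -> ((γ -> α) <-> (β <-> β)))) -> (((β -> α) -> !β) <-> (!!β <-> (!α <-> !α)))) = 5/6 <-> 2/3 = 5/6
!(!(!(α -> α) <-> (α <-> (β <-> !β))) <-> ((((α -> β) -> (γ -> (α <-> γ))) <-> (((α <-> γ) <-> α) -> ((γ -> α) <-> (β <-> β)))) -> (((β -> α) -> !β) <-> (!!β <-> (!α <-> !α))))) = !5/6 = 1/6

1/6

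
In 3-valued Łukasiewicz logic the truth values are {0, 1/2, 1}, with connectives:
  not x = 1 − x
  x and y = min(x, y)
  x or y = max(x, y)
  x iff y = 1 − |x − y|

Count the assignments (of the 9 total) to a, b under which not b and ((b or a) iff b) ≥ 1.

1

a = 0, b = 0 ↦ 1  ≥
a = 0, b = 1/2 ↦ 1/2  <
a = 0, b = 1 ↦ 0  <
a = 1/2, b = 0 ↦ 1/2  <
a = 1/2, b = 1/2 ↦ 1/2  <
a = 1/2, b = 1 ↦ 0  <
a = 1, b = 0 ↦ 0  <
a = 1, b = 1/2 ↦ 1/2  <
a = 1, b = 1 ↦ 0  <
So 1 of the 9 assignments meets the threshold.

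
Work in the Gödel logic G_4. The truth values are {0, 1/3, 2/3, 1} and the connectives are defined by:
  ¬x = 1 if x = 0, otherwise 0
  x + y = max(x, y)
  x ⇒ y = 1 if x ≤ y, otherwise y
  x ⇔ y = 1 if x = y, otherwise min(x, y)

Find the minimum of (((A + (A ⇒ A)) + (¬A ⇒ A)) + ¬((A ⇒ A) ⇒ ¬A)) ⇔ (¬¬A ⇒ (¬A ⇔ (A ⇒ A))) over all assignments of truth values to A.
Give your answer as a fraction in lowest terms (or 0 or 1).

Take A = 1/3:
A ⇒ A = 1/3 ⇒ 1/3 = 1
A + (A ⇒ A) = 1/3 + 1 = 1
¬A = ¬1/3 = 0
¬A ⇒ A = 0 ⇒ 1/3 = 1
(A + (A ⇒ A)) + (¬A ⇒ A) = 1 + 1 = 1
A ⇒ A = 1/3 ⇒ 1/3 = 1
¬A = ¬1/3 = 0
(A ⇒ A) ⇒ ¬A = 1 ⇒ 0 = 0
¬((A ⇒ A) ⇒ ¬A) = ¬0 = 1
((A + (A ⇒ A)) + (¬A ⇒ A)) + ¬((A ⇒ A) ⇒ ¬A) = 1 + 1 = 1
¬A = ¬1/3 = 0
¬¬A = ¬0 = 1
¬A = ¬1/3 = 0
A ⇒ A = 1/3 ⇒ 1/3 = 1
¬A ⇔ (A ⇒ A) = 0 ⇔ 1 = 0
¬¬A ⇒ (¬A ⇔ (A ⇒ A)) = 1 ⇒ 0 = 0
(((A + (A ⇒ A)) + (¬A ⇒ A)) + ¬((A ⇒ A) ⇒ ¬A)) ⇔ (¬¬A ⇒ (¬A ⇔ (A ⇒ A))) = 1 ⇔ 0 = 0
No assignment yields a value below 0, so this is the minimum.

0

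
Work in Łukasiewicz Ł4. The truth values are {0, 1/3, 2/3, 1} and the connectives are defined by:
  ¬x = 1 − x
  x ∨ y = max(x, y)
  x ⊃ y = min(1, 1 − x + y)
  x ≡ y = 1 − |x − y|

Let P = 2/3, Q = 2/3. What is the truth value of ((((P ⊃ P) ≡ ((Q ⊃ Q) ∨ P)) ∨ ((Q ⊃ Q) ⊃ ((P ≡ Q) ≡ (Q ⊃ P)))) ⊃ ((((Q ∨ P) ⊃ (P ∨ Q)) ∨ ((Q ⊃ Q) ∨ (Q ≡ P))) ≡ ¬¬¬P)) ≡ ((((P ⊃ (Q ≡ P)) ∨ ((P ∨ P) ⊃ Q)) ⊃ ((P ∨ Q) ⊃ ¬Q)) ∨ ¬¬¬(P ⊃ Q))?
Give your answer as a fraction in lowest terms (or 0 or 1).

2/3

P ⊃ P = 2/3 ⊃ 2/3 = 1
Q ⊃ Q = 2/3 ⊃ 2/3 = 1
(Q ⊃ Q) ∨ P = 1 ∨ 2/3 = 1
(P ⊃ P) ≡ ((Q ⊃ Q) ∨ P) = 1 ≡ 1 = 1
Q ⊃ Q = 2/3 ⊃ 2/3 = 1
P ≡ Q = 2/3 ≡ 2/3 = 1
Q ⊃ P = 2/3 ⊃ 2/3 = 1
(P ≡ Q) ≡ (Q ⊃ P) = 1 ≡ 1 = 1
(Q ⊃ Q) ⊃ ((P ≡ Q) ≡ (Q ⊃ P)) = 1 ⊃ 1 = 1
((P ⊃ P) ≡ ((Q ⊃ Q) ∨ P)) ∨ ((Q ⊃ Q) ⊃ ((P ≡ Q) ≡ (Q ⊃ P))) = 1 ∨ 1 = 1
Q ∨ P = 2/3 ∨ 2/3 = 2/3
P ∨ Q = 2/3 ∨ 2/3 = 2/3
(Q ∨ P) ⊃ (P ∨ Q) = 2/3 ⊃ 2/3 = 1
Q ⊃ Q = 2/3 ⊃ 2/3 = 1
Q ≡ P = 2/3 ≡ 2/3 = 1
(Q ⊃ Q) ∨ (Q ≡ P) = 1 ∨ 1 = 1
((Q ∨ P) ⊃ (P ∨ Q)) ∨ ((Q ⊃ Q) ∨ (Q ≡ P)) = 1 ∨ 1 = 1
¬P = ¬2/3 = 1/3
¬¬P = ¬1/3 = 2/3
¬¬¬P = ¬2/3 = 1/3
(((Q ∨ P) ⊃ (P ∨ Q)) ∨ ((Q ⊃ Q) ∨ (Q ≡ P))) ≡ ¬¬¬P = 1 ≡ 1/3 = 1/3
(((P ⊃ P) ≡ ((Q ⊃ Q) ∨ P)) ∨ ((Q ⊃ Q) ⊃ ((P ≡ Q) ≡ (Q ⊃ P)))) ⊃ ((((Q ∨ P) ⊃ (P ∨ Q)) ∨ ((Q ⊃ Q) ∨ (Q ≡ P))) ≡ ¬¬¬P) = 1 ⊃ 1/3 = 1/3
Q ≡ P = 2/3 ≡ 2/3 = 1
P ⊃ (Q ≡ P) = 2/3 ⊃ 1 = 1
P ∨ P = 2/3 ∨ 2/3 = 2/3
(P ∨ P) ⊃ Q = 2/3 ⊃ 2/3 = 1
(P ⊃ (Q ≡ P)) ∨ ((P ∨ P) ⊃ Q) = 1 ∨ 1 = 1
P ∨ Q = 2/3 ∨ 2/3 = 2/3
¬Q = ¬2/3 = 1/3
(P ∨ Q) ⊃ ¬Q = 2/3 ⊃ 1/3 = 2/3
((P ⊃ (Q ≡ P)) ∨ ((P ∨ P) ⊃ Q)) ⊃ ((P ∨ Q) ⊃ ¬Q) = 1 ⊃ 2/3 = 2/3
P ⊃ Q = 2/3 ⊃ 2/3 = 1
¬(P ⊃ Q) = ¬1 = 0
¬¬(P ⊃ Q) = ¬0 = 1
¬¬¬(P ⊃ Q) = ¬1 = 0
(((P ⊃ (Q ≡ P)) ∨ ((P ∨ P) ⊃ Q)) ⊃ ((P ∨ Q) ⊃ ¬Q)) ∨ ¬¬¬(P ⊃ Q) = 2/3 ∨ 0 = 2/3
((((P ⊃ P) ≡ ((Q ⊃ Q) ∨ P)) ∨ ((Q ⊃ Q) ⊃ ((P ≡ Q) ≡ (Q ⊃ P)))) ⊃ ((((Q ∨ P) ⊃ (P ∨ Q)) ∨ ((Q ⊃ Q) ∨ (Q ≡ P))) ≡ ¬¬¬P)) ≡ ((((P ⊃ (Q ≡ P)) ∨ ((P ∨ P) ⊃ Q)) ⊃ ((P ∨ Q) ⊃ ¬Q)) ∨ ¬¬¬(P ⊃ Q)) = 1/3 ≡ 2/3 = 2/3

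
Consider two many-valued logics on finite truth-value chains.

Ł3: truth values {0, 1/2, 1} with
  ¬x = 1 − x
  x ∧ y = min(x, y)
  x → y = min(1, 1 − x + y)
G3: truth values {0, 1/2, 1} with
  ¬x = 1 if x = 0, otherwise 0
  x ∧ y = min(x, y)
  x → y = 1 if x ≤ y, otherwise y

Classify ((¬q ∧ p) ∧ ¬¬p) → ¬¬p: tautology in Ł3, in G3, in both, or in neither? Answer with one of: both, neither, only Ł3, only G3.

In Ł3: every assignment gives 1 — tautology.
In G3: every assignment gives 1 — tautology.

both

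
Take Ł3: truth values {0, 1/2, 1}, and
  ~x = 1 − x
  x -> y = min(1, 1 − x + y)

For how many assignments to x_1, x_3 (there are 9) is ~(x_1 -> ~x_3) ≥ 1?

x_1 = 0, x_3 = 0 ↦ 0  <
x_1 = 0, x_3 = 1/2 ↦ 0  <
x_1 = 0, x_3 = 1 ↦ 0  <
x_1 = 1/2, x_3 = 0 ↦ 0  <
x_1 = 1/2, x_3 = 1/2 ↦ 0  <
x_1 = 1/2, x_3 = 1 ↦ 1/2  <
x_1 = 1, x_3 = 0 ↦ 0  <
x_1 = 1, x_3 = 1/2 ↦ 1/2  <
x_1 = 1, x_3 = 1 ↦ 1  ≥
So 1 of the 9 assignments meets the threshold.

1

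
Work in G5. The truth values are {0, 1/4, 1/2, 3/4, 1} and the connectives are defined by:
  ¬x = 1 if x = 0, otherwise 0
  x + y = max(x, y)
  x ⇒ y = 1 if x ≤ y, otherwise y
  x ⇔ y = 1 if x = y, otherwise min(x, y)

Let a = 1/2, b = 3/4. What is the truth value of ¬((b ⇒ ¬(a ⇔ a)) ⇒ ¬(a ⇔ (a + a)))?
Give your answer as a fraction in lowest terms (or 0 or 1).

0

a ⇔ a = 1/2 ⇔ 1/2 = 1
¬(a ⇔ a) = ¬1 = 0
b ⇒ ¬(a ⇔ a) = 3/4 ⇒ 0 = 0
a + a = 1/2 + 1/2 = 1/2
a ⇔ (a + a) = 1/2 ⇔ 1/2 = 1
¬(a ⇔ (a + a)) = ¬1 = 0
(b ⇒ ¬(a ⇔ a)) ⇒ ¬(a ⇔ (a + a)) = 0 ⇒ 0 = 1
¬((b ⇒ ¬(a ⇔ a)) ⇒ ¬(a ⇔ (a + a))) = ¬1 = 0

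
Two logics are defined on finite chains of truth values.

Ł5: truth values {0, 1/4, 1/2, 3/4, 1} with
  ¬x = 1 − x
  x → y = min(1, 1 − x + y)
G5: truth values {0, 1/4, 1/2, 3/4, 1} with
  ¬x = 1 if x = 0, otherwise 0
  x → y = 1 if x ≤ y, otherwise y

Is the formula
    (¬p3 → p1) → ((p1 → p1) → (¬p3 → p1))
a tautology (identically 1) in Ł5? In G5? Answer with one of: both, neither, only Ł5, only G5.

In Ł5: every assignment gives 1 — tautology.
In G5: every assignment gives 1 — tautology.

both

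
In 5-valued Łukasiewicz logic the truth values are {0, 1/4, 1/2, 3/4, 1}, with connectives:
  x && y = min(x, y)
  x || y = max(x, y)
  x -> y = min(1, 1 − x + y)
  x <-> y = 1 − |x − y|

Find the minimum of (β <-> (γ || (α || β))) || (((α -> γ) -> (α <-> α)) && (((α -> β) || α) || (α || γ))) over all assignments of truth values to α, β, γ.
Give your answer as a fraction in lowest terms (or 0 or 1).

Take α = 1/2, β = 0, γ = 0:
α || β = 1/2 || 0 = 1/2
γ || (α || β) = 0 || 1/2 = 1/2
β <-> (γ || (α || β)) = 0 <-> 1/2 = 1/2
α -> γ = 1/2 -> 0 = 1/2
α <-> α = 1/2 <-> 1/2 = 1
(α -> γ) -> (α <-> α) = 1/2 -> 1 = 1
α -> β = 1/2 -> 0 = 1/2
(α -> β) || α = 1/2 || 1/2 = 1/2
α || γ = 1/2 || 0 = 1/2
((α -> β) || α) || (α || γ) = 1/2 || 1/2 = 1/2
((α -> γ) -> (α <-> α)) && (((α -> β) || α) || (α || γ)) = 1 && 1/2 = 1/2
(β <-> (γ || (α || β))) || (((α -> γ) -> (α <-> α)) && (((α -> β) || α) || (α || γ))) = 1/2 || 1/2 = 1/2
No assignment yields a value below 1/2, so this is the minimum.

1/2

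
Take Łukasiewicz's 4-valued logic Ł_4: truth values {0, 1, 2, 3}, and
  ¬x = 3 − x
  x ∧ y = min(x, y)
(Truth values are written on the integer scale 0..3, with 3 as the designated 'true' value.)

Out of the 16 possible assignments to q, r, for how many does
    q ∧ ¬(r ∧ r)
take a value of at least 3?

1

q = 0, r = 0 ↦ 0  <
q = 0, r = 1 ↦ 0  <
q = 0, r = 2 ↦ 0  <
q = 0, r = 3 ↦ 0  <
q = 1, r = 0 ↦ 1  <
q = 1, r = 1 ↦ 1  <
q = 1, r = 2 ↦ 1  <
q = 1, r = 3 ↦ 0  <
q = 2, r = 0 ↦ 2  <
q = 2, r = 1 ↦ 2  <
q = 2, r = 2 ↦ 1  <
q = 2, r = 3 ↦ 0  <
q = 3, r = 0 ↦ 3  ≥
q = 3, r = 1 ↦ 2  <
q = 3, r = 2 ↦ 1  <
q = 3, r = 3 ↦ 0  <
So 1 of the 16 assignments meets the threshold.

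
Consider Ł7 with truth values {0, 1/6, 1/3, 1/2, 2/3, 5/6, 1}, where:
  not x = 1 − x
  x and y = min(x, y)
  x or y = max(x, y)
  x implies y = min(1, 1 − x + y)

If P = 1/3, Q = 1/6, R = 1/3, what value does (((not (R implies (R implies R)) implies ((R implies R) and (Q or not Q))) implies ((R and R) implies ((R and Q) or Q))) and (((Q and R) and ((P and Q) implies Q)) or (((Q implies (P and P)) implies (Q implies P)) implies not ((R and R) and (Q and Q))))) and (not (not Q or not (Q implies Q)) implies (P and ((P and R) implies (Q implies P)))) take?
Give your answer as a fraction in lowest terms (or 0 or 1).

5/6

R implies R = 1/3 implies 1/3 = 1
R implies (R implies R) = 1/3 implies 1 = 1
not (R implies (R implies R)) = not 1 = 0
R implies R = 1/3 implies 1/3 = 1
not Q = not 1/6 = 5/6
Q or not Q = 1/6 or 5/6 = 5/6
(R implies R) and (Q or not Q) = 1 and 5/6 = 5/6
not (R implies (R implies R)) implies ((R implies R) and (Q or not Q)) = 0 implies 5/6 = 1
R and R = 1/3 and 1/3 = 1/3
R and Q = 1/3 and 1/6 = 1/6
(R and Q) or Q = 1/6 or 1/6 = 1/6
(R and R) implies ((R and Q) or Q) = 1/3 implies 1/6 = 5/6
(not (R implies (R implies R)) implies ((R implies R) and (Q or not Q))) implies ((R and R) implies ((R and Q) or Q)) = 1 implies 5/6 = 5/6
Q and R = 1/6 and 1/3 = 1/6
P and Q = 1/3 and 1/6 = 1/6
(P and Q) implies Q = 1/6 implies 1/6 = 1
(Q and R) and ((P and Q) implies Q) = 1/6 and 1 = 1/6
P and P = 1/3 and 1/3 = 1/3
Q implies (P and P) = 1/6 implies 1/3 = 1
Q implies P = 1/6 implies 1/3 = 1
(Q implies (P and P)) implies (Q implies P) = 1 implies 1 = 1
R and R = 1/3 and 1/3 = 1/3
Q and Q = 1/6 and 1/6 = 1/6
(R and R) and (Q and Q) = 1/3 and 1/6 = 1/6
not ((R and R) and (Q and Q)) = not 1/6 = 5/6
((Q implies (P and P)) implies (Q implies P)) implies not ((R and R) and (Q and Q)) = 1 implies 5/6 = 5/6
((Q and R) and ((P and Q) implies Q)) or (((Q implies (P and P)) implies (Q implies P)) implies not ((R and R) and (Q and Q))) = 1/6 or 5/6 = 5/6
((not (R implies (R implies R)) implies ((R implies R) and (Q or not Q))) implies ((R and R) implies ((R and Q) or Q))) and (((Q and R) and ((P and Q) implies Q)) or (((Q implies (P and P)) implies (Q implies P)) implies not ((R and R) and (Q and Q)))) = 5/6 and 5/6 = 5/6
not Q = not 1/6 = 5/6
Q implies Q = 1/6 implies 1/6 = 1
not (Q implies Q) = not 1 = 0
not Q or not (Q implies Q) = 5/6 or 0 = 5/6
not (not Q or not (Q implies Q)) = not 5/6 = 1/6
P and R = 1/3 and 1/3 = 1/3
Q implies P = 1/6 implies 1/3 = 1
(P and R) implies (Q implies P) = 1/3 implies 1 = 1
P and ((P and R) implies (Q implies P)) = 1/3 and 1 = 1/3
not (not Q or not (Q implies Q)) implies (P and ((P and R) implies (Q implies P))) = 1/6 implies 1/3 = 1
(((not (R implies (R implies R)) implies ((R implies R) and (Q or not Q))) implies ((R and R) implies ((R and Q) or Q))) and (((Q and R) and ((P and Q) implies Q)) or (((Q implies (P and P)) implies (Q implies P)) implies not ((R and R) and (Q and Q))))) and (not (not Q or not (Q implies Q)) implies (P and ((P and R) implies (Q implies P)))) = 5/6 and 1 = 5/6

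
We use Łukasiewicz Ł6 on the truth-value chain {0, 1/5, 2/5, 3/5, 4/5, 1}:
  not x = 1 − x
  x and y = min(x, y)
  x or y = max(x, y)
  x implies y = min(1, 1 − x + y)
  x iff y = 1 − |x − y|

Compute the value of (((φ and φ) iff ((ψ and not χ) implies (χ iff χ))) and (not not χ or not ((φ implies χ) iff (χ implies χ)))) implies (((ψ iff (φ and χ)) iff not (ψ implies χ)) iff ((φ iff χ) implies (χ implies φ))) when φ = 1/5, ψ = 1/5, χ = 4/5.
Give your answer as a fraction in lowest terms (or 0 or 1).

φ and φ = 1/5 and 1/5 = 1/5
not χ = not 4/5 = 1/5
ψ and not χ = 1/5 and 1/5 = 1/5
χ iff χ = 4/5 iff 4/5 = 1
(ψ and not χ) implies (χ iff χ) = 1/5 implies 1 = 1
(φ and φ) iff ((ψ and not χ) implies (χ iff χ)) = 1/5 iff 1 = 1/5
not χ = not 4/5 = 1/5
not not χ = not 1/5 = 4/5
φ implies χ = 1/5 implies 4/5 = 1
χ implies χ = 4/5 implies 4/5 = 1
(φ implies χ) iff (χ implies χ) = 1 iff 1 = 1
not ((φ implies χ) iff (χ implies χ)) = not 1 = 0
not not χ or not ((φ implies χ) iff (χ implies χ)) = 4/5 or 0 = 4/5
((φ and φ) iff ((ψ and not χ) implies (χ iff χ))) and (not not χ or not ((φ implies χ) iff (χ implies χ))) = 1/5 and 4/5 = 1/5
φ and χ = 1/5 and 4/5 = 1/5
ψ iff (φ and χ) = 1/5 iff 1/5 = 1
ψ implies χ = 1/5 implies 4/5 = 1
not (ψ implies χ) = not 1 = 0
(ψ iff (φ and χ)) iff not (ψ implies χ) = 1 iff 0 = 0
φ iff χ = 1/5 iff 4/5 = 2/5
χ implies φ = 4/5 implies 1/5 = 2/5
(φ iff χ) implies (χ implies φ) = 2/5 implies 2/5 = 1
((ψ iff (φ and χ)) iff not (ψ implies χ)) iff ((φ iff χ) implies (χ implies φ)) = 0 iff 1 = 0
(((φ and φ) iff ((ψ and not χ) implies (χ iff χ))) and (not not χ or not ((φ implies χ) iff (χ implies χ)))) implies (((ψ iff (φ and χ)) iff not (ψ implies χ)) iff ((φ iff χ) implies (χ implies φ))) = 1/5 implies 0 = 4/5

4/5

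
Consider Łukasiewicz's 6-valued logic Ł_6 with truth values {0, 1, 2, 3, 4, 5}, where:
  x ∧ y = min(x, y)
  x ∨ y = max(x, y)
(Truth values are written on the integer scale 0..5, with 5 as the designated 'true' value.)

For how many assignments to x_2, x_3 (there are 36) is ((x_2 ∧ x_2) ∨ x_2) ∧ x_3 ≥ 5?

value 5: 1 assignment (counts)
value 4: 3 assignments
value 3: 5 assignments
value 2: 7 assignments
value 1: 9 assignments
value 0: 11 assignments
So 1 of the 36 assignments meets the threshold.

1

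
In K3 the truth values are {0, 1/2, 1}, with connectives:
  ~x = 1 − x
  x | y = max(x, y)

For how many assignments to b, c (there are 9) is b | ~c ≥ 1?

5

b = 0, c = 0 ↦ 1  ≥
b = 0, c = 1/2 ↦ 1/2  <
b = 0, c = 1 ↦ 0  <
b = 1/2, c = 0 ↦ 1  ≥
b = 1/2, c = 1/2 ↦ 1/2  <
b = 1/2, c = 1 ↦ 1/2  <
b = 1, c = 0 ↦ 1  ≥
b = 1, c = 1/2 ↦ 1  ≥
b = 1, c = 1 ↦ 1  ≥
So 5 of the 9 assignments meet the threshold.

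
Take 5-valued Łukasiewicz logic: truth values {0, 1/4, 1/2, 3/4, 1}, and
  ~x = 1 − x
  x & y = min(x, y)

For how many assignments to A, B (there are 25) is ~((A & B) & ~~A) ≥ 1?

9

value 1: 9 assignments (counts)
value 3/4: 7 assignments
value 1/2: 5 assignments
value 1/4: 3 assignments
value 0: 1 assignment
So 9 of the 25 assignments meet the threshold.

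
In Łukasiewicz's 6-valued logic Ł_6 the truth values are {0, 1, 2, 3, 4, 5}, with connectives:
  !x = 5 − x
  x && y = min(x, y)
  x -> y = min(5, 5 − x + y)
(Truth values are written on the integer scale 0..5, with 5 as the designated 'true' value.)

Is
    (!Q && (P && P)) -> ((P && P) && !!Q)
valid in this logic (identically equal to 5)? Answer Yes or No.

No

Counterexample: take P = 1, Q = 0.
!Q = !0 = 5
P && P = 1 && 1 = 1
!Q && (P && P) = 5 && 1 = 1
P && P = 1 && 1 = 1
!Q = !0 = 5
!!Q = !5 = 0
(P && P) && !!Q = 1 && 0 = 0
(!Q && (P && P)) -> ((P && P) && !!Q) = 1 -> 0 = 4
This gives 4 ≠ 5.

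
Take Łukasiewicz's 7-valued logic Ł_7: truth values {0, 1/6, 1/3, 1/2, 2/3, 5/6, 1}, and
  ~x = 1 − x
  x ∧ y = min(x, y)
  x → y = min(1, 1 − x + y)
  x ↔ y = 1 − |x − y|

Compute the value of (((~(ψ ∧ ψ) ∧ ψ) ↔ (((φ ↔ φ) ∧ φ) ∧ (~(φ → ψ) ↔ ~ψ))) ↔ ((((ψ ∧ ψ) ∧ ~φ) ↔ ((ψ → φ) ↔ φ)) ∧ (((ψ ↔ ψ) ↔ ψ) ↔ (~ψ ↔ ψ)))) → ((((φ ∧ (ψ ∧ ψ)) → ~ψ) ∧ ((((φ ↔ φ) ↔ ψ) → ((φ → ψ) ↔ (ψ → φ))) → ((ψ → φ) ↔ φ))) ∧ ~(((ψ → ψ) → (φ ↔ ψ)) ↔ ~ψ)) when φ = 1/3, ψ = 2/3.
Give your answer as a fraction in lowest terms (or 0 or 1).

1/3

ψ ∧ ψ = 2/3 ∧ 2/3 = 2/3
~(ψ ∧ ψ) = ~2/3 = 1/3
~(ψ ∧ ψ) ∧ ψ = 1/3 ∧ 2/3 = 1/3
φ ↔ φ = 1/3 ↔ 1/3 = 1
(φ ↔ φ) ∧ φ = 1 ∧ 1/3 = 1/3
φ → ψ = 1/3 → 2/3 = 1
~(φ → ψ) = ~1 = 0
~ψ = ~2/3 = 1/3
~(φ → ψ) ↔ ~ψ = 0 ↔ 1/3 = 2/3
((φ ↔ φ) ∧ φ) ∧ (~(φ → ψ) ↔ ~ψ) = 1/3 ∧ 2/3 = 1/3
(~(ψ ∧ ψ) ∧ ψ) ↔ (((φ ↔ φ) ∧ φ) ∧ (~(φ → ψ) ↔ ~ψ)) = 1/3 ↔ 1/3 = 1
ψ ∧ ψ = 2/3 ∧ 2/3 = 2/3
~φ = ~1/3 = 2/3
(ψ ∧ ψ) ∧ ~φ = 2/3 ∧ 2/3 = 2/3
ψ → φ = 2/3 → 1/3 = 2/3
(ψ → φ) ↔ φ = 2/3 ↔ 1/3 = 2/3
((ψ ∧ ψ) ∧ ~φ) ↔ ((ψ → φ) ↔ φ) = 2/3 ↔ 2/3 = 1
ψ ↔ ψ = 2/3 ↔ 2/3 = 1
(ψ ↔ ψ) ↔ ψ = 1 ↔ 2/3 = 2/3
~ψ = ~2/3 = 1/3
~ψ ↔ ψ = 1/3 ↔ 2/3 = 2/3
((ψ ↔ ψ) ↔ ψ) ↔ (~ψ ↔ ψ) = 2/3 ↔ 2/3 = 1
(((ψ ∧ ψ) ∧ ~φ) ↔ ((ψ → φ) ↔ φ)) ∧ (((ψ ↔ ψ) ↔ ψ) ↔ (~ψ ↔ ψ)) = 1 ∧ 1 = 1
((~(ψ ∧ ψ) ∧ ψ) ↔ (((φ ↔ φ) ∧ φ) ∧ (~(φ → ψ) ↔ ~ψ))) ↔ ((((ψ ∧ ψ) ∧ ~φ) ↔ ((ψ → φ) ↔ φ)) ∧ (((ψ ↔ ψ) ↔ ψ) ↔ (~ψ ↔ ψ))) = 1 ↔ 1 = 1
ψ ∧ ψ = 2/3 ∧ 2/3 = 2/3
φ ∧ (ψ ∧ ψ) = 1/3 ∧ 2/3 = 1/3
~ψ = ~2/3 = 1/3
(φ ∧ (ψ ∧ ψ)) → ~ψ = 1/3 → 1/3 = 1
φ ↔ φ = 1/3 ↔ 1/3 = 1
(φ ↔ φ) ↔ ψ = 1 ↔ 2/3 = 2/3
φ → ψ = 1/3 → 2/3 = 1
ψ → φ = 2/3 → 1/3 = 2/3
(φ → ψ) ↔ (ψ → φ) = 1 ↔ 2/3 = 2/3
((φ ↔ φ) ↔ ψ) → ((φ → ψ) ↔ (ψ → φ)) = 2/3 → 2/3 = 1
ψ → φ = 2/3 → 1/3 = 2/3
(ψ → φ) ↔ φ = 2/3 ↔ 1/3 = 2/3
(((φ ↔ φ) ↔ ψ) → ((φ → ψ) ↔ (ψ → φ))) → ((ψ → φ) ↔ φ) = 1 → 2/3 = 2/3
((φ ∧ (ψ ∧ ψ)) → ~ψ) ∧ ((((φ ↔ φ) ↔ ψ) → ((φ → ψ) ↔ (ψ → φ))) → ((ψ → φ) ↔ φ)) = 1 ∧ 2/3 = 2/3
ψ → ψ = 2/3 → 2/3 = 1
φ ↔ ψ = 1/3 ↔ 2/3 = 2/3
(ψ → ψ) → (φ ↔ ψ) = 1 → 2/3 = 2/3
~ψ = ~2/3 = 1/3
((ψ → ψ) → (φ ↔ ψ)) ↔ ~ψ = 2/3 ↔ 1/3 = 2/3
~(((ψ → ψ) → (φ ↔ ψ)) ↔ ~ψ) = ~2/3 = 1/3
(((φ ∧ (ψ ∧ ψ)) → ~ψ) ∧ ((((φ ↔ φ) ↔ ψ) → ((φ → ψ) ↔ (ψ → φ))) → ((ψ → φ) ↔ φ))) ∧ ~(((ψ → ψ) → (φ ↔ ψ)) ↔ ~ψ) = 2/3 ∧ 1/3 = 1/3
(((~(ψ ∧ ψ) ∧ ψ) ↔ (((φ ↔ φ) ∧ φ) ∧ (~(φ → ψ) ↔ ~ψ))) ↔ ((((ψ ∧ ψ) ∧ ~φ) ↔ ((ψ → φ) ↔ φ)) ∧ (((ψ ↔ ψ) ↔ ψ) ↔ (~ψ ↔ ψ)))) → ((((φ ∧ (ψ ∧ ψ)) → ~ψ) ∧ ((((φ ↔ φ) ↔ ψ) → ((φ → ψ) ↔ (ψ → φ))) → ((ψ → φ) ↔ φ))) ∧ ~(((ψ → ψ) → (φ ↔ ψ)) ↔ ~ψ)) = 1 → 1/3 = 1/3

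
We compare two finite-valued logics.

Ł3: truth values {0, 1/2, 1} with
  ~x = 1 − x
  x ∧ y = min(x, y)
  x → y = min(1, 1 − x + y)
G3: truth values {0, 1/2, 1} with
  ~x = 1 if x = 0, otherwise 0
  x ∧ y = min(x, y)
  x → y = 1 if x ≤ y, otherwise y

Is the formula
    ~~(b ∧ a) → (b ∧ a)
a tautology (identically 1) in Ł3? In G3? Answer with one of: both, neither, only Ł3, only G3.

In Ł3: every assignment gives 1 — tautology.
In G3: at a = 1/2, b = 1/2 the value is 1/2 — not a tautology.

only Ł3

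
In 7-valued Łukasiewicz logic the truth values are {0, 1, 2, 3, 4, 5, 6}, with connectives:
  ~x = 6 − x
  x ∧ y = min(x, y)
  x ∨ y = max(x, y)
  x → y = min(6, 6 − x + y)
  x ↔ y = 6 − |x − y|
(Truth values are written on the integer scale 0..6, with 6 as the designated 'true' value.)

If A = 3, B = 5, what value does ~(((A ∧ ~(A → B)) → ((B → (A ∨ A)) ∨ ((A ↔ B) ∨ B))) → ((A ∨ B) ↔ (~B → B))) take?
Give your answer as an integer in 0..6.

1

A → B = 3 → 5 = 6
~(A → B) = ~6 = 0
A ∧ ~(A → B) = 3 ∧ 0 = 0
A ∨ A = 3 ∨ 3 = 3
B → (A ∨ A) = 5 → 3 = 4
A ↔ B = 3 ↔ 5 = 4
(A ↔ B) ∨ B = 4 ∨ 5 = 5
(B → (A ∨ A)) ∨ ((A ↔ B) ∨ B) = 4 ∨ 5 = 5
(A ∧ ~(A → B)) → ((B → (A ∨ A)) ∨ ((A ↔ B) ∨ B)) = 0 → 5 = 6
A ∨ B = 3 ∨ 5 = 5
~B = ~5 = 1
~B → B = 1 → 5 = 6
(A ∨ B) ↔ (~B → B) = 5 ↔ 6 = 5
((A ∧ ~(A → B)) → ((B → (A ∨ A)) ∨ ((A ↔ B) ∨ B))) → ((A ∨ B) ↔ (~B → B)) = 6 → 5 = 5
~(((A ∧ ~(A → B)) → ((B → (A ∨ A)) ∨ ((A ↔ B) ∨ B))) → ((A ∨ B) ↔ (~B → B))) = ~5 = 1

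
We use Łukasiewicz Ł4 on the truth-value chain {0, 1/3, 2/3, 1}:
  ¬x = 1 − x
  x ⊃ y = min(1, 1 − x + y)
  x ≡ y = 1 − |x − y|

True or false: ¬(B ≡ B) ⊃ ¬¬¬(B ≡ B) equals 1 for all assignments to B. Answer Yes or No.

Yes

B = 0 ↦ 1
B = 1/3 ↦ 1
B = 2/3 ↦ 1
B = 1 ↦ 1
Every assignment gives a value ≥ 1.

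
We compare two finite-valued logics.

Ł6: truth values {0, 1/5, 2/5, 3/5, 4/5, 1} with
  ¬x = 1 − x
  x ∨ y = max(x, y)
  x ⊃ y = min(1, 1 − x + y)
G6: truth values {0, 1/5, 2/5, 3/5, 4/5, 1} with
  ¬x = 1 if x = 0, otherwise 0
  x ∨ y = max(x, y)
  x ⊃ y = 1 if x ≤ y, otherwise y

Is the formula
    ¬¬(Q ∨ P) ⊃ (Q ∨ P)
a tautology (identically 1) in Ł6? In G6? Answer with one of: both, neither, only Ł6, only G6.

only Ł6

In Ł6: every assignment gives 1 — tautology.
In G6: at P = 0, Q = 1/5 the value is 1/5 — not a tautology.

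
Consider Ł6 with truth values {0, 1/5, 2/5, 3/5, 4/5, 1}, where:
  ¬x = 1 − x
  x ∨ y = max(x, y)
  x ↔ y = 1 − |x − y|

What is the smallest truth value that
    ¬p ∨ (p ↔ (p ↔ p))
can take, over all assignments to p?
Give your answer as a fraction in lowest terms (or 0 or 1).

3/5

Take p = 2/5:
¬p = ¬2/5 = 3/5
p ↔ p = 2/5 ↔ 2/5 = 1
p ↔ (p ↔ p) = 2/5 ↔ 1 = 2/5
¬p ∨ (p ↔ (p ↔ p)) = 3/5 ∨ 2/5 = 3/5
No assignment yields a value below 3/5, so this is the minimum.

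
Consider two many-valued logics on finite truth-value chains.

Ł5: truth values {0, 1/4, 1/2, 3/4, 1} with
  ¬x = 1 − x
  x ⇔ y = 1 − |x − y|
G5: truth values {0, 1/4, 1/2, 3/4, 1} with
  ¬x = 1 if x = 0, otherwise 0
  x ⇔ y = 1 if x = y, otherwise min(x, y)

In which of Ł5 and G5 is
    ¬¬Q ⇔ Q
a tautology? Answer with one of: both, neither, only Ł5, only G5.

only Ł5

In Ł5: every assignment gives 1 — tautology.
In G5: at Q = 1/4 the value is 1/4 — not a tautology.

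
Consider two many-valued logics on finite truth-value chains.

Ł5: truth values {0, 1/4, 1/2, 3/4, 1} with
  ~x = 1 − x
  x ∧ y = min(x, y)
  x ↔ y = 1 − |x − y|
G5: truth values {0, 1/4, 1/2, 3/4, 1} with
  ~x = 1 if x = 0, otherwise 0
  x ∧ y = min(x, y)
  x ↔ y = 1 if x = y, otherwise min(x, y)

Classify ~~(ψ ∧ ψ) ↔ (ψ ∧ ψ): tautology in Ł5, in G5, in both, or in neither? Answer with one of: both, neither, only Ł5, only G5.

only Ł5

In Ł5: every assignment gives 1 — tautology.
In G5: at ψ = 1/4 the value is 1/4 — not a tautology.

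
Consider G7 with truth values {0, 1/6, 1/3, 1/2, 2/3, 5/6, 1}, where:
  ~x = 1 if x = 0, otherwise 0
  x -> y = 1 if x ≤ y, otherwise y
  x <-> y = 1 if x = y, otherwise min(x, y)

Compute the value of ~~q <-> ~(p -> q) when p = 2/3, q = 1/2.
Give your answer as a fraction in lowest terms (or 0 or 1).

0

~q = ~1/2 = 0
~~q = ~0 = 1
p -> q = 2/3 -> 1/2 = 1/2
~(p -> q) = ~1/2 = 0
~~q <-> ~(p -> q) = 1 <-> 0 = 0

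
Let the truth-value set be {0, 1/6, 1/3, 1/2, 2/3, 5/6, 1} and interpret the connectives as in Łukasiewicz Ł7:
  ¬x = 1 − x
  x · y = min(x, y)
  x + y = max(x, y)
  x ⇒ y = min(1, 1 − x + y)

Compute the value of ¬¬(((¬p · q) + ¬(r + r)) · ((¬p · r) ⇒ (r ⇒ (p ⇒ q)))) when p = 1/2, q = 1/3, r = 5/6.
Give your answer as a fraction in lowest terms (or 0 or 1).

¬p = ¬1/2 = 1/2
¬p · q = 1/2 · 1/3 = 1/3
r + r = 5/6 + 5/6 = 5/6
¬(r + r) = ¬5/6 = 1/6
(¬p · q) + ¬(r + r) = 1/3 + 1/6 = 1/3
¬p = ¬1/2 = 1/2
¬p · r = 1/2 · 5/6 = 1/2
p ⇒ q = 1/2 ⇒ 1/3 = 5/6
r ⇒ (p ⇒ q) = 5/6 ⇒ 5/6 = 1
(¬p · r) ⇒ (r ⇒ (p ⇒ q)) = 1/2 ⇒ 1 = 1
((¬p · q) + ¬(r + r)) · ((¬p · r) ⇒ (r ⇒ (p ⇒ q))) = 1/3 · 1 = 1/3
¬(((¬p · q) + ¬(r + r)) · ((¬p · r) ⇒ (r ⇒ (p ⇒ q)))) = ¬1/3 = 2/3
¬¬(((¬p · q) + ¬(r + r)) · ((¬p · r) ⇒ (r ⇒ (p ⇒ q)))) = ¬2/3 = 1/3

1/3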